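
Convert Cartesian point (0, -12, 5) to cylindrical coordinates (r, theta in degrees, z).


r = sqrt(0^2 + (-12)^2) = 12
theta = atan2(-12, 0) = 270 deg
z = 5

r = 12, theta = 270 deg, z = 5


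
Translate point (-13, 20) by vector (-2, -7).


Translation: (x+dx, y+dy) = (-13+-2, 20+-7) = (-15, 13)

(-15, 13)


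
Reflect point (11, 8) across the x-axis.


Reflection across x-axis: (x, y) -> (x, -y)
(11, 8) -> (11, -8)

(11, -8)


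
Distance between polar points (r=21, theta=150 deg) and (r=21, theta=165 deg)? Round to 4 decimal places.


d = sqrt(r1^2 + r2^2 - 2*r1*r2*cos(t2-t1))
d = sqrt(21^2 + 21^2 - 2*21*21*cos(165-150)) = 5.4821

5.4821


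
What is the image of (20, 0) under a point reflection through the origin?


Reflection through origin: (x, y) -> (-x, -y)
(20, 0) -> (-20, 0)

(-20, 0)


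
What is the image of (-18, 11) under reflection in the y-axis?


Reflection across y-axis: (x, y) -> (-x, y)
(-18, 11) -> (18, 11)

(18, 11)


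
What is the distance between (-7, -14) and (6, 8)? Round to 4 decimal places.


d = sqrt((6--7)^2 + (8--14)^2) = 25.5539

25.5539


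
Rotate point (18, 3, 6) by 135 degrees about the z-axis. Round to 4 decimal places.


x' = 18*cos(135) - 3*sin(135) = -14.8492
y' = 18*sin(135) + 3*cos(135) = 10.6066
z' = 6

(-14.8492, 10.6066, 6)


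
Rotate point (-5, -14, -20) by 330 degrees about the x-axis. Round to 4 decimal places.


x' = -5
y' = -14*cos(330) - -20*sin(330) = -22.1244
z' = -14*sin(330) + -20*cos(330) = -10.3205

(-5, -22.1244, -10.3205)


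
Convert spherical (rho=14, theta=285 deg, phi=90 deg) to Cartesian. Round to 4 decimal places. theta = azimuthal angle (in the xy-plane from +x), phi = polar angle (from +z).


x = 14 * sin(90) * cos(285) = 3.6235
y = 14 * sin(90) * sin(285) = -13.523
z = 14 * cos(90) = 0

(3.6235, -13.523, 0)


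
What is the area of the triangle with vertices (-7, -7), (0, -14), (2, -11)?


Area = |x1(y2-y3) + x2(y3-y1) + x3(y1-y2)| / 2
= |-7*(-14--11) + 0*(-11--7) + 2*(-7--14)| / 2
= 17.5

17.5


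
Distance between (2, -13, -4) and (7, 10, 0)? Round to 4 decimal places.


d = sqrt((7-2)^2 + (10--13)^2 + (0--4)^2) = 23.8747

23.8747


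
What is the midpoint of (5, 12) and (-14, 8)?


Midpoint = ((5+-14)/2, (12+8)/2) = (-4.5, 10)

(-4.5, 10)


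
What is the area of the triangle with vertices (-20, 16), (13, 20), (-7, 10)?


Area = |x1(y2-y3) + x2(y3-y1) + x3(y1-y2)| / 2
= |-20*(20-10) + 13*(10-16) + -7*(16-20)| / 2
= 125

125


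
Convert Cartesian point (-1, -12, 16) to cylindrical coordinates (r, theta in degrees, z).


r = sqrt((-1)^2 + (-12)^2) = 12.0416
theta = atan2(-12, -1) = 265.2364 deg
z = 16

r = 12.0416, theta = 265.2364 deg, z = 16


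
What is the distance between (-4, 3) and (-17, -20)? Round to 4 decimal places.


d = sqrt((-17--4)^2 + (-20-3)^2) = 26.4197

26.4197


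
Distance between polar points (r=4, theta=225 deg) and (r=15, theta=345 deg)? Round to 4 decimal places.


d = sqrt(r1^2 + r2^2 - 2*r1*r2*cos(t2-t1))
d = sqrt(4^2 + 15^2 - 2*4*15*cos(345-225)) = 17.3494

17.3494


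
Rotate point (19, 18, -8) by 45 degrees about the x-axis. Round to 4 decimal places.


x' = 19
y' = 18*cos(45) - -8*sin(45) = 18.3848
z' = 18*sin(45) + -8*cos(45) = 7.0711

(19, 18.3848, 7.0711)


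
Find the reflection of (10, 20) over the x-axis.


Reflection across x-axis: (x, y) -> (x, -y)
(10, 20) -> (10, -20)

(10, -20)


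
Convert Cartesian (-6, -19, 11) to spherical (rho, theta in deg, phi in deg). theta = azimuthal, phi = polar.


rho = sqrt((-6)^2 + (-19)^2 + 11^2) = 22.7596
theta = atan2(-19, -6) = 252.4744 deg
phi = acos(11/22.7596) = 61.098 deg

rho = 22.7596, theta = 252.4744 deg, phi = 61.098 deg


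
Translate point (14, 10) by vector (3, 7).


Translation: (x+dx, y+dy) = (14+3, 10+7) = (17, 17)

(17, 17)


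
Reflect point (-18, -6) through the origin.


Reflection through origin: (x, y) -> (-x, -y)
(-18, -6) -> (18, 6)

(18, 6)


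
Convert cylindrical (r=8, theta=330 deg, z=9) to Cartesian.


x = 8 * cos(330) = 6.9282
y = 8 * sin(330) = -4
z = 9

(6.9282, -4, 9)


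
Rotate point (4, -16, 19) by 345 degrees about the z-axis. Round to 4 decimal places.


x' = 4*cos(345) - -16*sin(345) = -0.2774
y' = 4*sin(345) + -16*cos(345) = -16.4901
z' = 19

(-0.2774, -16.4901, 19)


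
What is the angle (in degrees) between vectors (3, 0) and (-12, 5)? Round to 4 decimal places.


dot = 3*-12 + 0*5 = -36
|u| = 3, |v| = 13
cos(angle) = -0.9231
angle = 157.3801 degrees

157.3801 degrees


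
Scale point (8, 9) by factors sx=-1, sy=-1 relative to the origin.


Scaling: (x*sx, y*sy) = (8*-1, 9*-1) = (-8, -9)

(-8, -9)


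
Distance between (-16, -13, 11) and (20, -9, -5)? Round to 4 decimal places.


d = sqrt((20--16)^2 + (-9--13)^2 + (-5-11)^2) = 39.598

39.598


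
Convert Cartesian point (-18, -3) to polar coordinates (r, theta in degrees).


r = sqrt((-18)^2 + (-3)^2) = 18.2483
theta = atan2(-3, -18) = 189.4623 degrees

r = 18.2483, theta = 189.4623 degrees


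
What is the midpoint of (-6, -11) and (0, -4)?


Midpoint = ((-6+0)/2, (-11+-4)/2) = (-3, -7.5)

(-3, -7.5)


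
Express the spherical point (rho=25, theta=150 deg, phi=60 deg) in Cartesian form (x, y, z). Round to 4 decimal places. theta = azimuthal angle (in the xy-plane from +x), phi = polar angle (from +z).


x = 25 * sin(60) * cos(150) = -18.75
y = 25 * sin(60) * sin(150) = 10.8253
z = 25 * cos(60) = 12.5

(-18.75, 10.8253, 12.5)


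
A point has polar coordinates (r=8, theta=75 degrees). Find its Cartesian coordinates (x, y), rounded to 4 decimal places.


x = 8 * cos(75) = 2.0706
y = 8 * sin(75) = 7.7274

(2.0706, 7.7274)


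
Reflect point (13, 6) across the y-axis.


Reflection across y-axis: (x, y) -> (-x, y)
(13, 6) -> (-13, 6)

(-13, 6)


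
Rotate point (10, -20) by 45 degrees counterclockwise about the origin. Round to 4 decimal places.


x' = 10*cos(45) - -20*sin(45) = 21.2132
y' = 10*sin(45) + -20*cos(45) = -7.0711

(21.2132, -7.0711)


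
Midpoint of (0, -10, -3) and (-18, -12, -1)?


Midpoint = ((0+-18)/2, (-10+-12)/2, (-3+-1)/2) = (-9, -11, -2)

(-9, -11, -2)


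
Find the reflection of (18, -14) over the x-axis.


Reflection across x-axis: (x, y) -> (x, -y)
(18, -14) -> (18, 14)

(18, 14)


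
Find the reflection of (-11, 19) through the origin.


Reflection through origin: (x, y) -> (-x, -y)
(-11, 19) -> (11, -19)

(11, -19)


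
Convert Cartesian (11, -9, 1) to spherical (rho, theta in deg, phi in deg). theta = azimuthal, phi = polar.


rho = sqrt(11^2 + (-9)^2 + 1^2) = 14.2478
theta = atan2(-9, 11) = 320.7106 deg
phi = acos(1/14.2478) = 85.9753 deg

rho = 14.2478, theta = 320.7106 deg, phi = 85.9753 deg


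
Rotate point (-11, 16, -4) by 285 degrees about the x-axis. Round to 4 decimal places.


x' = -11
y' = 16*cos(285) - -4*sin(285) = 0.2774
z' = 16*sin(285) + -4*cos(285) = -16.4901

(-11, 0.2774, -16.4901)


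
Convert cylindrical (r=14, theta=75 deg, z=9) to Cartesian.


x = 14 * cos(75) = 3.6235
y = 14 * sin(75) = 13.523
z = 9

(3.6235, 13.523, 9)


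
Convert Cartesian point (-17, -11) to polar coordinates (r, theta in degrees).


r = sqrt((-17)^2 + (-11)^2) = 20.2485
theta = atan2(-11, -17) = 212.9052 degrees

r = 20.2485, theta = 212.9052 degrees


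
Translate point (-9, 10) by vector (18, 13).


Translation: (x+dx, y+dy) = (-9+18, 10+13) = (9, 23)

(9, 23)


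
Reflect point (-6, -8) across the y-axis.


Reflection across y-axis: (x, y) -> (-x, y)
(-6, -8) -> (6, -8)

(6, -8)


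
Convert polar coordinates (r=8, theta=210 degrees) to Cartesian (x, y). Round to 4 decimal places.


x = 8 * cos(210) = -6.9282
y = 8 * sin(210) = -4

(-6.9282, -4)


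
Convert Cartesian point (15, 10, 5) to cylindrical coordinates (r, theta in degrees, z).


r = sqrt(15^2 + 10^2) = 18.0278
theta = atan2(10, 15) = 33.6901 deg
z = 5

r = 18.0278, theta = 33.6901 deg, z = 5


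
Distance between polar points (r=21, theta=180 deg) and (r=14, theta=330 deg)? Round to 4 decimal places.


d = sqrt(r1^2 + r2^2 - 2*r1*r2*cos(t2-t1))
d = sqrt(21^2 + 14^2 - 2*21*14*cos(330-180)) = 33.8559

33.8559


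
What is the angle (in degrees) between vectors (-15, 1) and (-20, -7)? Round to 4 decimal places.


dot = -15*-20 + 1*-7 = 293
|u| = 15.0333, |v| = 21.1896
cos(angle) = 0.9198
angle = 23.1041 degrees

23.1041 degrees


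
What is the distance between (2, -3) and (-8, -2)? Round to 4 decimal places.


d = sqrt((-8-2)^2 + (-2--3)^2) = 10.0499

10.0499


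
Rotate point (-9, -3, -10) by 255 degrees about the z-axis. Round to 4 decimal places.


x' = -9*cos(255) - -3*sin(255) = -0.5684
y' = -9*sin(255) + -3*cos(255) = 9.4698
z' = -10

(-0.5684, 9.4698, -10)


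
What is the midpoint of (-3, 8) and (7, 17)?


Midpoint = ((-3+7)/2, (8+17)/2) = (2, 12.5)

(2, 12.5)


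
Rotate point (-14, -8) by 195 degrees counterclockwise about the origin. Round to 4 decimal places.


x' = -14*cos(195) - -8*sin(195) = 11.4524
y' = -14*sin(195) + -8*cos(195) = 11.3509

(11.4524, 11.3509)


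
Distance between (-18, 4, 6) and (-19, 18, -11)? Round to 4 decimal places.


d = sqrt((-19--18)^2 + (18-4)^2 + (-11-6)^2) = 22.0454

22.0454


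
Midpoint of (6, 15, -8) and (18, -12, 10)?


Midpoint = ((6+18)/2, (15+-12)/2, (-8+10)/2) = (12, 1.5, 1)

(12, 1.5, 1)


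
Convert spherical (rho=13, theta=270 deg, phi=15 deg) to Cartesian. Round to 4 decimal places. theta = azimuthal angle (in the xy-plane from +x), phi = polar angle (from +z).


x = 13 * sin(15) * cos(270) = 0
y = 13 * sin(15) * sin(270) = -3.3646
z = 13 * cos(15) = 12.557

(0, -3.3646, 12.557)


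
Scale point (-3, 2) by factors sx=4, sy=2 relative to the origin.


Scaling: (x*sx, y*sy) = (-3*4, 2*2) = (-12, 4)

(-12, 4)


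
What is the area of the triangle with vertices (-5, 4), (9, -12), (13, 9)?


Area = |x1(y2-y3) + x2(y3-y1) + x3(y1-y2)| / 2
= |-5*(-12-9) + 9*(9-4) + 13*(4--12)| / 2
= 179

179


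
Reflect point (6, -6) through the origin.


Reflection through origin: (x, y) -> (-x, -y)
(6, -6) -> (-6, 6)

(-6, 6)


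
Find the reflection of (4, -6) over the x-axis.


Reflection across x-axis: (x, y) -> (x, -y)
(4, -6) -> (4, 6)

(4, 6)


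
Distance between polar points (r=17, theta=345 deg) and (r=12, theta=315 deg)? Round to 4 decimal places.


d = sqrt(r1^2 + r2^2 - 2*r1*r2*cos(t2-t1))
d = sqrt(17^2 + 12^2 - 2*17*12*cos(315-345)) = 8.9253

8.9253


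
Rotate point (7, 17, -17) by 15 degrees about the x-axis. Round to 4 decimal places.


x' = 7
y' = 17*cos(15) - -17*sin(15) = 20.8207
z' = 17*sin(15) + -17*cos(15) = -12.0208

(7, 20.8207, -12.0208)


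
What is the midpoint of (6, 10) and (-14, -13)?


Midpoint = ((6+-14)/2, (10+-13)/2) = (-4, -1.5)

(-4, -1.5)


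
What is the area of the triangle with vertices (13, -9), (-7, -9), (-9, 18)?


Area = |x1(y2-y3) + x2(y3-y1) + x3(y1-y2)| / 2
= |13*(-9-18) + -7*(18--9) + -9*(-9--9)| / 2
= 270

270


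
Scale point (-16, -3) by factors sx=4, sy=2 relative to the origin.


Scaling: (x*sx, y*sy) = (-16*4, -3*2) = (-64, -6)

(-64, -6)


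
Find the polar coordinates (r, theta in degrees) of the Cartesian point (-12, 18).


r = sqrt((-12)^2 + 18^2) = 21.6333
theta = atan2(18, -12) = 123.6901 degrees

r = 21.6333, theta = 123.6901 degrees


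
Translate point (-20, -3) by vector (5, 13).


Translation: (x+dx, y+dy) = (-20+5, -3+13) = (-15, 10)

(-15, 10)


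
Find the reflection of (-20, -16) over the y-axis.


Reflection across y-axis: (x, y) -> (-x, y)
(-20, -16) -> (20, -16)

(20, -16)


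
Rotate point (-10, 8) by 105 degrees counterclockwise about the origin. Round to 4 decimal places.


x' = -10*cos(105) - 8*sin(105) = -5.1392
y' = -10*sin(105) + 8*cos(105) = -11.7298

(-5.1392, -11.7298)


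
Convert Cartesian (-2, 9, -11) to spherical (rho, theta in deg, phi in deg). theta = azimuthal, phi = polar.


rho = sqrt((-2)^2 + 9^2 + (-11)^2) = 14.3527
theta = atan2(9, -2) = 102.5288 deg
phi = acos(-11/14.3527) = 140.0323 deg

rho = 14.3527, theta = 102.5288 deg, phi = 140.0323 deg


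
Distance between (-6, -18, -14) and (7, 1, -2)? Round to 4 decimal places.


d = sqrt((7--6)^2 + (1--18)^2 + (-2--14)^2) = 25.9615

25.9615


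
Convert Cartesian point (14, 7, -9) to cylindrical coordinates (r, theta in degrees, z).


r = sqrt(14^2 + 7^2) = 15.6525
theta = atan2(7, 14) = 26.5651 deg
z = -9

r = 15.6525, theta = 26.5651 deg, z = -9


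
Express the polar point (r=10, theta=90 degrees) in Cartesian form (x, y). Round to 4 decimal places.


x = 10 * cos(90) = 0
y = 10 * sin(90) = 10

(0, 10)


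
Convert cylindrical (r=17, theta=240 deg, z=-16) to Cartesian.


x = 17 * cos(240) = -8.5
y = 17 * sin(240) = -14.7224
z = -16

(-8.5, -14.7224, -16)


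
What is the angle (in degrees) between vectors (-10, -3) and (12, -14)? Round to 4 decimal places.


dot = -10*12 + -3*-14 = -78
|u| = 10.4403, |v| = 18.4391
cos(angle) = -0.4052
angle = 113.9021 degrees

113.9021 degrees


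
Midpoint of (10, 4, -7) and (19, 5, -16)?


Midpoint = ((10+19)/2, (4+5)/2, (-7+-16)/2) = (14.5, 4.5, -11.5)

(14.5, 4.5, -11.5)


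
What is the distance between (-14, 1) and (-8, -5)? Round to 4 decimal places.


d = sqrt((-8--14)^2 + (-5-1)^2) = 8.4853

8.4853


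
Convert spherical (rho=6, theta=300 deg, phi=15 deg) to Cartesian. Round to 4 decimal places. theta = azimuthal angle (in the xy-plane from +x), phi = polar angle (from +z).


x = 6 * sin(15) * cos(300) = 0.7765
y = 6 * sin(15) * sin(300) = -1.3449
z = 6 * cos(15) = 5.7956

(0.7765, -1.3449, 5.7956)


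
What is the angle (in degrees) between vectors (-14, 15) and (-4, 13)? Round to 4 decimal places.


dot = -14*-4 + 15*13 = 251
|u| = 20.5183, |v| = 13.6015
cos(angle) = 0.8994
angle = 25.9223 degrees

25.9223 degrees


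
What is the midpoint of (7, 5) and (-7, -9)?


Midpoint = ((7+-7)/2, (5+-9)/2) = (0, -2)

(0, -2)


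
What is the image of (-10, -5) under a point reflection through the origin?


Reflection through origin: (x, y) -> (-x, -y)
(-10, -5) -> (10, 5)

(10, 5)


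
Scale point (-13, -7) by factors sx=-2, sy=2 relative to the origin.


Scaling: (x*sx, y*sy) = (-13*-2, -7*2) = (26, -14)

(26, -14)


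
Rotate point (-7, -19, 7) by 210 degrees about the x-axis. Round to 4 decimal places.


x' = -7
y' = -19*cos(210) - 7*sin(210) = 19.9545
z' = -19*sin(210) + 7*cos(210) = 3.4378

(-7, 19.9545, 3.4378)


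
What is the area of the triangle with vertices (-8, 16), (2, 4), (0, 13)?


Area = |x1(y2-y3) + x2(y3-y1) + x3(y1-y2)| / 2
= |-8*(4-13) + 2*(13-16) + 0*(16-4)| / 2
= 33

33


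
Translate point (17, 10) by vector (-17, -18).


Translation: (x+dx, y+dy) = (17+-17, 10+-18) = (0, -8)

(0, -8)


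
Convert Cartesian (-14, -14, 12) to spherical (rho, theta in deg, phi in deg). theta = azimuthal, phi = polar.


rho = sqrt((-14)^2 + (-14)^2 + 12^2) = 23.1517
theta = atan2(-14, -14) = 225 deg
phi = acos(12/23.1517) = 58.7803 deg

rho = 23.1517, theta = 225 deg, phi = 58.7803 deg


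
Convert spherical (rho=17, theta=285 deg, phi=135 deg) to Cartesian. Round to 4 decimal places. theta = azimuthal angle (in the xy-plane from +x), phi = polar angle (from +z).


x = 17 * sin(135) * cos(285) = 3.1112
y = 17 * sin(135) * sin(285) = -11.6112
z = 17 * cos(135) = -12.0208

(3.1112, -11.6112, -12.0208)


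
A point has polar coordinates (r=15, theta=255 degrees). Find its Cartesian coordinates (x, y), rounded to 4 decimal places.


x = 15 * cos(255) = -3.8823
y = 15 * sin(255) = -14.4889

(-3.8823, -14.4889)


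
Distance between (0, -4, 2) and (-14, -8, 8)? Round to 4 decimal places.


d = sqrt((-14-0)^2 + (-8--4)^2 + (8-2)^2) = 15.748

15.748


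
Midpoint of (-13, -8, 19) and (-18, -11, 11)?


Midpoint = ((-13+-18)/2, (-8+-11)/2, (19+11)/2) = (-15.5, -9.5, 15)

(-15.5, -9.5, 15)


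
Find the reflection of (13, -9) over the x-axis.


Reflection across x-axis: (x, y) -> (x, -y)
(13, -9) -> (13, 9)

(13, 9)


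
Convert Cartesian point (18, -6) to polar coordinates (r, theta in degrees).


r = sqrt(18^2 + (-6)^2) = 18.9737
theta = atan2(-6, 18) = 341.5651 degrees

r = 18.9737, theta = 341.5651 degrees


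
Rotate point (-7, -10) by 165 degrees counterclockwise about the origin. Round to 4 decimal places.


x' = -7*cos(165) - -10*sin(165) = 9.3497
y' = -7*sin(165) + -10*cos(165) = 7.8475

(9.3497, 7.8475)


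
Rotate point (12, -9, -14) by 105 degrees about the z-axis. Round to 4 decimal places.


x' = 12*cos(105) - -9*sin(105) = 5.5875
y' = 12*sin(105) + -9*cos(105) = 13.9205
z' = -14

(5.5875, 13.9205, -14)


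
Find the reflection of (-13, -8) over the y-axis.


Reflection across y-axis: (x, y) -> (-x, y)
(-13, -8) -> (13, -8)

(13, -8)


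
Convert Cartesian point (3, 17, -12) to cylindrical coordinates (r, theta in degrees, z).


r = sqrt(3^2 + 17^2) = 17.2627
theta = atan2(17, 3) = 79.992 deg
z = -12

r = 17.2627, theta = 79.992 deg, z = -12


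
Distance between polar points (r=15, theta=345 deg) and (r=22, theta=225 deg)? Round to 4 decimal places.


d = sqrt(r1^2 + r2^2 - 2*r1*r2*cos(t2-t1))
d = sqrt(15^2 + 22^2 - 2*15*22*cos(225-345)) = 32.2335

32.2335


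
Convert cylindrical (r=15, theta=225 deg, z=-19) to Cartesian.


x = 15 * cos(225) = -10.6066
y = 15 * sin(225) = -10.6066
z = -19

(-10.6066, -10.6066, -19)


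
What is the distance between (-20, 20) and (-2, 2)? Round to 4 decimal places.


d = sqrt((-2--20)^2 + (2-20)^2) = 25.4558

25.4558


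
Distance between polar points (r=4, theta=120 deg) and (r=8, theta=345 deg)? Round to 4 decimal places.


d = sqrt(r1^2 + r2^2 - 2*r1*r2*cos(t2-t1))
d = sqrt(4^2 + 8^2 - 2*4*8*cos(345-120)) = 11.1917

11.1917


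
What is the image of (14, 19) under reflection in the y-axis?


Reflection across y-axis: (x, y) -> (-x, y)
(14, 19) -> (-14, 19)

(-14, 19)


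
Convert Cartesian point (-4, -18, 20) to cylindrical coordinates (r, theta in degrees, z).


r = sqrt((-4)^2 + (-18)^2) = 18.4391
theta = atan2(-18, -4) = 257.4712 deg
z = 20

r = 18.4391, theta = 257.4712 deg, z = 20


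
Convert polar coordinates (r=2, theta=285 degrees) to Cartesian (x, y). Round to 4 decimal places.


x = 2 * cos(285) = 0.5176
y = 2 * sin(285) = -1.9319

(0.5176, -1.9319)


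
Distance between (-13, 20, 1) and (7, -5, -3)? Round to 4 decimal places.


d = sqrt((7--13)^2 + (-5-20)^2 + (-3-1)^2) = 32.2645

32.2645


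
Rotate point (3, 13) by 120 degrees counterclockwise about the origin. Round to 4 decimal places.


x' = 3*cos(120) - 13*sin(120) = -12.7583
y' = 3*sin(120) + 13*cos(120) = -3.9019

(-12.7583, -3.9019)


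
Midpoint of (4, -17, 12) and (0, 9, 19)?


Midpoint = ((4+0)/2, (-17+9)/2, (12+19)/2) = (2, -4, 15.5)

(2, -4, 15.5)


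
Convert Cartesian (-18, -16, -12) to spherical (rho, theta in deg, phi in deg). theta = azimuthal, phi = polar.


rho = sqrt((-18)^2 + (-16)^2 + (-12)^2) = 26.9072
theta = atan2(-16, -18) = 221.6335 deg
phi = acos(-12/26.9072) = 116.4858 deg

rho = 26.9072, theta = 221.6335 deg, phi = 116.4858 deg


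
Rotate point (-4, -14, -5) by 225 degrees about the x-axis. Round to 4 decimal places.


x' = -4
y' = -14*cos(225) - -5*sin(225) = 6.364
z' = -14*sin(225) + -5*cos(225) = 13.435

(-4, 6.364, 13.435)


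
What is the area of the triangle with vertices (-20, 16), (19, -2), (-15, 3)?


Area = |x1(y2-y3) + x2(y3-y1) + x3(y1-y2)| / 2
= |-20*(-2-3) + 19*(3-16) + -15*(16--2)| / 2
= 208.5

208.5


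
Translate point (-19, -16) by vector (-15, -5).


Translation: (x+dx, y+dy) = (-19+-15, -16+-5) = (-34, -21)

(-34, -21)


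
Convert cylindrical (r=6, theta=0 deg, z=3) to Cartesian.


x = 6 * cos(0) = 6
y = 6 * sin(0) = 0
z = 3

(6, 0, 3)


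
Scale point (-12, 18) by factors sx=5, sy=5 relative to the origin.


Scaling: (x*sx, y*sy) = (-12*5, 18*5) = (-60, 90)

(-60, 90)


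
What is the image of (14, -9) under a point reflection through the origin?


Reflection through origin: (x, y) -> (-x, -y)
(14, -9) -> (-14, 9)

(-14, 9)


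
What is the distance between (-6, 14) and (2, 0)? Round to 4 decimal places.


d = sqrt((2--6)^2 + (0-14)^2) = 16.1245

16.1245


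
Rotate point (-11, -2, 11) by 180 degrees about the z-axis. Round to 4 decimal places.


x' = -11*cos(180) - -2*sin(180) = 11
y' = -11*sin(180) + -2*cos(180) = 2
z' = 11

(11, 2, 11)


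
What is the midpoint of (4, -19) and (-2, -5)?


Midpoint = ((4+-2)/2, (-19+-5)/2) = (1, -12)

(1, -12)


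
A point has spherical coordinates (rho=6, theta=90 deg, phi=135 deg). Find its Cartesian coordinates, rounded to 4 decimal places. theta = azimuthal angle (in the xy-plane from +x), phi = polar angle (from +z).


x = 6 * sin(135) * cos(90) = 0
y = 6 * sin(135) * sin(90) = 4.2426
z = 6 * cos(135) = -4.2426

(0, 4.2426, -4.2426)


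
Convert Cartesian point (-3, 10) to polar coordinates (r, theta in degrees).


r = sqrt((-3)^2 + 10^2) = 10.4403
theta = atan2(10, -3) = 106.6992 degrees

r = 10.4403, theta = 106.6992 degrees


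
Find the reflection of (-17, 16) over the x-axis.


Reflection across x-axis: (x, y) -> (x, -y)
(-17, 16) -> (-17, -16)

(-17, -16)


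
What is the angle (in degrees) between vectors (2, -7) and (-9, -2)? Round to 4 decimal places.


dot = 2*-9 + -7*-2 = -4
|u| = 7.2801, |v| = 9.2195
cos(angle) = -0.0596
angle = 93.4166 degrees

93.4166 degrees


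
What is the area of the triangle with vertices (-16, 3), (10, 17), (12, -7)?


Area = |x1(y2-y3) + x2(y3-y1) + x3(y1-y2)| / 2
= |-16*(17--7) + 10*(-7-3) + 12*(3-17)| / 2
= 326

326


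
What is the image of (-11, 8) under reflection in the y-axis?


Reflection across y-axis: (x, y) -> (-x, y)
(-11, 8) -> (11, 8)

(11, 8)


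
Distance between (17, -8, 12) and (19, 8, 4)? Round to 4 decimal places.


d = sqrt((19-17)^2 + (8--8)^2 + (4-12)^2) = 18

18


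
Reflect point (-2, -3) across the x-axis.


Reflection across x-axis: (x, y) -> (x, -y)
(-2, -3) -> (-2, 3)

(-2, 3)


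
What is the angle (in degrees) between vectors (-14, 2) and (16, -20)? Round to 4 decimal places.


dot = -14*16 + 2*-20 = -264
|u| = 14.1421, |v| = 25.6125
cos(angle) = -0.7288
angle = 136.7899 degrees

136.7899 degrees


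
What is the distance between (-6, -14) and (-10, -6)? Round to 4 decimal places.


d = sqrt((-10--6)^2 + (-6--14)^2) = 8.9443

8.9443


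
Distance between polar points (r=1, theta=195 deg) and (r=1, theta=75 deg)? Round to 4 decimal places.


d = sqrt(r1^2 + r2^2 - 2*r1*r2*cos(t2-t1))
d = sqrt(1^2 + 1^2 - 2*1*1*cos(75-195)) = 1.7321

1.7321


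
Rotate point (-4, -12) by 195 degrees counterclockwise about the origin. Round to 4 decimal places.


x' = -4*cos(195) - -12*sin(195) = 0.7579
y' = -4*sin(195) + -12*cos(195) = 12.6264

(0.7579, 12.6264)


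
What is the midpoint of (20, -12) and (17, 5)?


Midpoint = ((20+17)/2, (-12+5)/2) = (18.5, -3.5)

(18.5, -3.5)


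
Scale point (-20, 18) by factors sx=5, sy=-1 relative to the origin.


Scaling: (x*sx, y*sy) = (-20*5, 18*-1) = (-100, -18)

(-100, -18)


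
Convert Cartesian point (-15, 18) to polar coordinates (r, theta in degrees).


r = sqrt((-15)^2 + 18^2) = 23.4307
theta = atan2(18, -15) = 129.8056 degrees

r = 23.4307, theta = 129.8056 degrees


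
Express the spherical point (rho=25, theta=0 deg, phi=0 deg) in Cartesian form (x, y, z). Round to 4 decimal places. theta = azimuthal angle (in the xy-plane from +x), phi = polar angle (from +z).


x = 25 * sin(0) * cos(0) = 0
y = 25 * sin(0) * sin(0) = 0
z = 25 * cos(0) = 25

(0, 0, 25)


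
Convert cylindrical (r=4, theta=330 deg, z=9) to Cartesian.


x = 4 * cos(330) = 3.4641
y = 4 * sin(330) = -2
z = 9

(3.4641, -2, 9)


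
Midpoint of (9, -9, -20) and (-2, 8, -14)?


Midpoint = ((9+-2)/2, (-9+8)/2, (-20+-14)/2) = (3.5, -0.5, -17)

(3.5, -0.5, -17)


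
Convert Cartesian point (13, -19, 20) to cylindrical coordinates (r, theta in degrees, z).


r = sqrt(13^2 + (-19)^2) = 23.0217
theta = atan2(-19, 13) = 304.3803 deg
z = 20

r = 23.0217, theta = 304.3803 deg, z = 20


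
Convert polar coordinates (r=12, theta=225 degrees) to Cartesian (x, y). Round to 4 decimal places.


x = 12 * cos(225) = -8.4853
y = 12 * sin(225) = -8.4853

(-8.4853, -8.4853)


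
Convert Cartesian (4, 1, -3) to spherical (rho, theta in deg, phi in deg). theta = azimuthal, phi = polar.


rho = sqrt(4^2 + 1^2 + (-3)^2) = 5.099
theta = atan2(1, 4) = 14.0362 deg
phi = acos(-3/5.099) = 126.0399 deg

rho = 5.099, theta = 14.0362 deg, phi = 126.0399 deg


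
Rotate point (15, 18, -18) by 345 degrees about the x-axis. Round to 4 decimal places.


x' = 15
y' = 18*cos(345) - -18*sin(345) = 12.7279
z' = 18*sin(345) + -18*cos(345) = -22.0454

(15, 12.7279, -22.0454)


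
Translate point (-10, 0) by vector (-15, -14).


Translation: (x+dx, y+dy) = (-10+-15, 0+-14) = (-25, -14)

(-25, -14)


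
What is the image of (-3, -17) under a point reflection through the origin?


Reflection through origin: (x, y) -> (-x, -y)
(-3, -17) -> (3, 17)

(3, 17)


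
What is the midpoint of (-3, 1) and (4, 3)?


Midpoint = ((-3+4)/2, (1+3)/2) = (0.5, 2)

(0.5, 2)


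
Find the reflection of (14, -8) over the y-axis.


Reflection across y-axis: (x, y) -> (-x, y)
(14, -8) -> (-14, -8)

(-14, -8)


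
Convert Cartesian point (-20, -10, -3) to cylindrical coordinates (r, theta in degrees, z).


r = sqrt((-20)^2 + (-10)^2) = 22.3607
theta = atan2(-10, -20) = 206.5651 deg
z = -3

r = 22.3607, theta = 206.5651 deg, z = -3


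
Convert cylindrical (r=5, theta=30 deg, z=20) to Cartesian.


x = 5 * cos(30) = 4.3301
y = 5 * sin(30) = 2.5
z = 20

(4.3301, 2.5, 20)


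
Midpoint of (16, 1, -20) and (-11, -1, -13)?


Midpoint = ((16+-11)/2, (1+-1)/2, (-20+-13)/2) = (2.5, 0, -16.5)

(2.5, 0, -16.5)


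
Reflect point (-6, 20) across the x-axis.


Reflection across x-axis: (x, y) -> (x, -y)
(-6, 20) -> (-6, -20)

(-6, -20)


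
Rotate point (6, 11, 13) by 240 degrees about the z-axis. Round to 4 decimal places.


x' = 6*cos(240) - 11*sin(240) = 6.5263
y' = 6*sin(240) + 11*cos(240) = -10.6962
z' = 13

(6.5263, -10.6962, 13)


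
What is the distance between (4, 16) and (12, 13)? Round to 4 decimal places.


d = sqrt((12-4)^2 + (13-16)^2) = 8.544

8.544


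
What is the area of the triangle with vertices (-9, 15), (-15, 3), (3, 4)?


Area = |x1(y2-y3) + x2(y3-y1) + x3(y1-y2)| / 2
= |-9*(3-4) + -15*(4-15) + 3*(15-3)| / 2
= 105

105


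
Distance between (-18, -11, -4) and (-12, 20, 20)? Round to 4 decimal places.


d = sqrt((-12--18)^2 + (20--11)^2 + (20--4)^2) = 39.6611

39.6611


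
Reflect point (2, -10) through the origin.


Reflection through origin: (x, y) -> (-x, -y)
(2, -10) -> (-2, 10)

(-2, 10)


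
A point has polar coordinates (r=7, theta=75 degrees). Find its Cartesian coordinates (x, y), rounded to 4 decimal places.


x = 7 * cos(75) = 1.8117
y = 7 * sin(75) = 6.7615

(1.8117, 6.7615)


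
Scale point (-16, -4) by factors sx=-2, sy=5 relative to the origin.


Scaling: (x*sx, y*sy) = (-16*-2, -4*5) = (32, -20)

(32, -20)


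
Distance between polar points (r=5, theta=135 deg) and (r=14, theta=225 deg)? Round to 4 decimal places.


d = sqrt(r1^2 + r2^2 - 2*r1*r2*cos(t2-t1))
d = sqrt(5^2 + 14^2 - 2*5*14*cos(225-135)) = 14.8661

14.8661


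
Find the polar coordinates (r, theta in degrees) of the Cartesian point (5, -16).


r = sqrt(5^2 + (-16)^2) = 16.7631
theta = atan2(-16, 5) = 287.354 degrees

r = 16.7631, theta = 287.354 degrees


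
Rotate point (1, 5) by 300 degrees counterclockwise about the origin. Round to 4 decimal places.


x' = 1*cos(300) - 5*sin(300) = 4.8301
y' = 1*sin(300) + 5*cos(300) = 1.634

(4.8301, 1.634)


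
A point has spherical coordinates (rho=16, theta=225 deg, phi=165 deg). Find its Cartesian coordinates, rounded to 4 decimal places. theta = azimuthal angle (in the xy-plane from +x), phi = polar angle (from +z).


x = 16 * sin(165) * cos(225) = -2.9282
y = 16 * sin(165) * sin(225) = -2.9282
z = 16 * cos(165) = -15.4548

(-2.9282, -2.9282, -15.4548)


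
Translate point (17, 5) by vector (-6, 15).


Translation: (x+dx, y+dy) = (17+-6, 5+15) = (11, 20)

(11, 20)


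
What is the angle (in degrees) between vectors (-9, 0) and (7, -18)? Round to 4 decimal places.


dot = -9*7 + 0*-18 = -63
|u| = 9, |v| = 19.3132
cos(angle) = -0.3624
angle = 111.2505 degrees

111.2505 degrees


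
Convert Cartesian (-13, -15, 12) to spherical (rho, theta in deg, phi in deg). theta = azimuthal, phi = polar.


rho = sqrt((-13)^2 + (-15)^2 + 12^2) = 23.1948
theta = atan2(-15, -13) = 229.0856 deg
phi = acos(12/23.1948) = 58.8449 deg

rho = 23.1948, theta = 229.0856 deg, phi = 58.8449 deg


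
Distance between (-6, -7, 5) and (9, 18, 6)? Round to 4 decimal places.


d = sqrt((9--6)^2 + (18--7)^2 + (6-5)^2) = 29.1719

29.1719


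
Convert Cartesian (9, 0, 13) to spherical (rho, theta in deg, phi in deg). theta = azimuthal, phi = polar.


rho = sqrt(9^2 + 0^2 + 13^2) = 15.8114
theta = atan2(0, 9) = 0 deg
phi = acos(13/15.8114) = 34.6952 deg

rho = 15.8114, theta = 0 deg, phi = 34.6952 deg


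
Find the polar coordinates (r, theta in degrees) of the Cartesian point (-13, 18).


r = sqrt((-13)^2 + 18^2) = 22.2036
theta = atan2(18, -13) = 125.8377 degrees

r = 22.2036, theta = 125.8377 degrees


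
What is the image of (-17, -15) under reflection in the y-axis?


Reflection across y-axis: (x, y) -> (-x, y)
(-17, -15) -> (17, -15)

(17, -15)


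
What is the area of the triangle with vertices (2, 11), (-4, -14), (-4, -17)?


Area = |x1(y2-y3) + x2(y3-y1) + x3(y1-y2)| / 2
= |2*(-14--17) + -4*(-17-11) + -4*(11--14)| / 2
= 9

9


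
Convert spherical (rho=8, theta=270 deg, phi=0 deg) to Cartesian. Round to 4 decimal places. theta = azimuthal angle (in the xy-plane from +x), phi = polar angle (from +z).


x = 8 * sin(0) * cos(270) = 0
y = 8 * sin(0) * sin(270) = 0
z = 8 * cos(0) = 8

(0, 0, 8)


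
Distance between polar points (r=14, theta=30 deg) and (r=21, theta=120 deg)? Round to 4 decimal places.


d = sqrt(r1^2 + r2^2 - 2*r1*r2*cos(t2-t1))
d = sqrt(14^2 + 21^2 - 2*14*21*cos(120-30)) = 25.2389

25.2389


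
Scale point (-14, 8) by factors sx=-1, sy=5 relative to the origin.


Scaling: (x*sx, y*sy) = (-14*-1, 8*5) = (14, 40)

(14, 40)


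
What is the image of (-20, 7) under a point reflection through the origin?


Reflection through origin: (x, y) -> (-x, -y)
(-20, 7) -> (20, -7)

(20, -7)


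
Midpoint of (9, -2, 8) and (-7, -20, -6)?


Midpoint = ((9+-7)/2, (-2+-20)/2, (8+-6)/2) = (1, -11, 1)

(1, -11, 1)


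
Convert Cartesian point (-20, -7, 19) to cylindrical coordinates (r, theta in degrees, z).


r = sqrt((-20)^2 + (-7)^2) = 21.1896
theta = atan2(-7, -20) = 199.29 deg
z = 19

r = 21.1896, theta = 199.29 deg, z = 19


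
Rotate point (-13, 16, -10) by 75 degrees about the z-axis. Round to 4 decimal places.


x' = -13*cos(75) - 16*sin(75) = -18.8195
y' = -13*sin(75) + 16*cos(75) = -8.4159
z' = -10

(-18.8195, -8.4159, -10)


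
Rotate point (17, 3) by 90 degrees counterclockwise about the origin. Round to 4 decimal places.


x' = 17*cos(90) - 3*sin(90) = -3
y' = 17*sin(90) + 3*cos(90) = 17

(-3, 17)


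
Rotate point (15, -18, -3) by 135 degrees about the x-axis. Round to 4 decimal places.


x' = 15
y' = -18*cos(135) - -3*sin(135) = 14.8492
z' = -18*sin(135) + -3*cos(135) = -10.6066

(15, 14.8492, -10.6066)


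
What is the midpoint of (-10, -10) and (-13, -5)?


Midpoint = ((-10+-13)/2, (-10+-5)/2) = (-11.5, -7.5)

(-11.5, -7.5)


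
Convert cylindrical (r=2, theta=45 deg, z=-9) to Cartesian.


x = 2 * cos(45) = 1.4142
y = 2 * sin(45) = 1.4142
z = -9

(1.4142, 1.4142, -9)


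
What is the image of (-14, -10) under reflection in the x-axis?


Reflection across x-axis: (x, y) -> (x, -y)
(-14, -10) -> (-14, 10)

(-14, 10)


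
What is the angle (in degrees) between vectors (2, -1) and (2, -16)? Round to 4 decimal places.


dot = 2*2 + -1*-16 = 20
|u| = 2.2361, |v| = 16.1245
cos(angle) = 0.5547
angle = 56.3099 degrees

56.3099 degrees


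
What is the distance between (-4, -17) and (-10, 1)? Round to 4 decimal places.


d = sqrt((-10--4)^2 + (1--17)^2) = 18.9737

18.9737


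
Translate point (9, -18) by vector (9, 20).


Translation: (x+dx, y+dy) = (9+9, -18+20) = (18, 2)

(18, 2)


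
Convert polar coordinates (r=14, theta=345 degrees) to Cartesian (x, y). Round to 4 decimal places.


x = 14 * cos(345) = 13.523
y = 14 * sin(345) = -3.6235

(13.523, -3.6235)


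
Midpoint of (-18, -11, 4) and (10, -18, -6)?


Midpoint = ((-18+10)/2, (-11+-18)/2, (4+-6)/2) = (-4, -14.5, -1)

(-4, -14.5, -1)


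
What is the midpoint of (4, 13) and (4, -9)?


Midpoint = ((4+4)/2, (13+-9)/2) = (4, 2)

(4, 2)


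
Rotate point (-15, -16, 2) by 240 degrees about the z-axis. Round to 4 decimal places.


x' = -15*cos(240) - -16*sin(240) = -6.3564
y' = -15*sin(240) + -16*cos(240) = 20.9904
z' = 2

(-6.3564, 20.9904, 2)


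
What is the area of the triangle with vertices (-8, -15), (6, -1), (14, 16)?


Area = |x1(y2-y3) + x2(y3-y1) + x3(y1-y2)| / 2
= |-8*(-1-16) + 6*(16--15) + 14*(-15--1)| / 2
= 63

63


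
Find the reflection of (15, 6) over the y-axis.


Reflection across y-axis: (x, y) -> (-x, y)
(15, 6) -> (-15, 6)

(-15, 6)


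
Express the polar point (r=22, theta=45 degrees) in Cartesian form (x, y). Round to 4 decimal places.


x = 22 * cos(45) = 15.5563
y = 22 * sin(45) = 15.5563

(15.5563, 15.5563)


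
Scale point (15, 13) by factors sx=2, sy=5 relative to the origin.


Scaling: (x*sx, y*sy) = (15*2, 13*5) = (30, 65)

(30, 65)


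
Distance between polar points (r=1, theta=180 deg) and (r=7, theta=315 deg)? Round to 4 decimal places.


d = sqrt(r1^2 + r2^2 - 2*r1*r2*cos(t2-t1))
d = sqrt(1^2 + 7^2 - 2*1*7*cos(315-180)) = 7.7395

7.7395


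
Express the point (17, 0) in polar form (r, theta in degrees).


r = sqrt(17^2 + 0^2) = 17
theta = atan2(0, 17) = 0 degrees

r = 17, theta = 0 degrees


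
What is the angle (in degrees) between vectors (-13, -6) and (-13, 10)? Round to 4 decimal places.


dot = -13*-13 + -6*10 = 109
|u| = 14.3178, |v| = 16.4012
cos(angle) = 0.4642
angle = 62.3437 degrees

62.3437 degrees


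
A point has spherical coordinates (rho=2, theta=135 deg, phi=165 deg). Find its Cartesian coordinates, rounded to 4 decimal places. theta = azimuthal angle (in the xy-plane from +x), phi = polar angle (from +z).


x = 2 * sin(165) * cos(135) = -0.366
y = 2 * sin(165) * sin(135) = 0.366
z = 2 * cos(165) = -1.9319

(-0.366, 0.366, -1.9319)


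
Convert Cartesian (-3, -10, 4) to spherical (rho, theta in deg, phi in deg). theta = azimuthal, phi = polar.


rho = sqrt((-3)^2 + (-10)^2 + 4^2) = 11.1803
theta = atan2(-10, -3) = 253.3008 deg
phi = acos(4/11.1803) = 69.0366 deg

rho = 11.1803, theta = 253.3008 deg, phi = 69.0366 deg


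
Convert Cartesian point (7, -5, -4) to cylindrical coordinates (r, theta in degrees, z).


r = sqrt(7^2 + (-5)^2) = 8.6023
theta = atan2(-5, 7) = 324.4623 deg
z = -4

r = 8.6023, theta = 324.4623 deg, z = -4


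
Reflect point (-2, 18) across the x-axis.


Reflection across x-axis: (x, y) -> (x, -y)
(-2, 18) -> (-2, -18)

(-2, -18)


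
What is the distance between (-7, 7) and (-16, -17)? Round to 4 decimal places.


d = sqrt((-16--7)^2 + (-17-7)^2) = 25.632

25.632


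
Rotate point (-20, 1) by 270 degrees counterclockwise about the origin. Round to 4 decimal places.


x' = -20*cos(270) - 1*sin(270) = 1
y' = -20*sin(270) + 1*cos(270) = 20

(1, 20)


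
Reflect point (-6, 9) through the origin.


Reflection through origin: (x, y) -> (-x, -y)
(-6, 9) -> (6, -9)

(6, -9)


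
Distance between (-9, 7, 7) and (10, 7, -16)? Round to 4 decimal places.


d = sqrt((10--9)^2 + (7-7)^2 + (-16-7)^2) = 29.8329

29.8329


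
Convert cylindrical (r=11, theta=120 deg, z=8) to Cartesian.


x = 11 * cos(120) = -5.5
y = 11 * sin(120) = 9.5263
z = 8

(-5.5, 9.5263, 8)


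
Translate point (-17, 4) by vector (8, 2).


Translation: (x+dx, y+dy) = (-17+8, 4+2) = (-9, 6)

(-9, 6)


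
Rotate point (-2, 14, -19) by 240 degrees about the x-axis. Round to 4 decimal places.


x' = -2
y' = 14*cos(240) - -19*sin(240) = -23.4545
z' = 14*sin(240) + -19*cos(240) = -2.6244

(-2, -23.4545, -2.6244)


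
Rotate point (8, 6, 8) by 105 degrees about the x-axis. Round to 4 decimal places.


x' = 8
y' = 6*cos(105) - 8*sin(105) = -9.2803
z' = 6*sin(105) + 8*cos(105) = 3.725

(8, -9.2803, 3.725)


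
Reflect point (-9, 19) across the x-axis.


Reflection across x-axis: (x, y) -> (x, -y)
(-9, 19) -> (-9, -19)

(-9, -19)


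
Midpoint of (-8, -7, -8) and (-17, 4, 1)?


Midpoint = ((-8+-17)/2, (-7+4)/2, (-8+1)/2) = (-12.5, -1.5, -3.5)

(-12.5, -1.5, -3.5)


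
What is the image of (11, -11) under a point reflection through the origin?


Reflection through origin: (x, y) -> (-x, -y)
(11, -11) -> (-11, 11)

(-11, 11)


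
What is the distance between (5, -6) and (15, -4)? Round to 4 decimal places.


d = sqrt((15-5)^2 + (-4--6)^2) = 10.198

10.198


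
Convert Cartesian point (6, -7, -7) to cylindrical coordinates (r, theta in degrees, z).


r = sqrt(6^2 + (-7)^2) = 9.2195
theta = atan2(-7, 6) = 310.6013 deg
z = -7

r = 9.2195, theta = 310.6013 deg, z = -7


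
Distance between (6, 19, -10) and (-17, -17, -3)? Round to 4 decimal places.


d = sqrt((-17-6)^2 + (-17-19)^2 + (-3--10)^2) = 43.2897

43.2897


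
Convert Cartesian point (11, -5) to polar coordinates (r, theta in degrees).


r = sqrt(11^2 + (-5)^2) = 12.083
theta = atan2(-5, 11) = 335.556 degrees

r = 12.083, theta = 335.556 degrees


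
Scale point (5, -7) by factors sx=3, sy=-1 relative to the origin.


Scaling: (x*sx, y*sy) = (5*3, -7*-1) = (15, 7)

(15, 7)


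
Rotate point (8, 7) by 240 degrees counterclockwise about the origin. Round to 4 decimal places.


x' = 8*cos(240) - 7*sin(240) = 2.0622
y' = 8*sin(240) + 7*cos(240) = -10.4282

(2.0622, -10.4282)


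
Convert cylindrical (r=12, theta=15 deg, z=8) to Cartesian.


x = 12 * cos(15) = 11.5911
y = 12 * sin(15) = 3.1058
z = 8

(11.5911, 3.1058, 8)


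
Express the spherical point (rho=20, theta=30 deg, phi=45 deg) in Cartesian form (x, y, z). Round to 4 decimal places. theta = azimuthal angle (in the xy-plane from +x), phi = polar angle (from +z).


x = 20 * sin(45) * cos(30) = 12.2474
y = 20 * sin(45) * sin(30) = 7.0711
z = 20 * cos(45) = 14.1421

(12.2474, 7.0711, 14.1421)


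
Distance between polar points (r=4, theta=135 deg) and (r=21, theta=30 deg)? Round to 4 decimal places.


d = sqrt(r1^2 + r2^2 - 2*r1*r2*cos(t2-t1))
d = sqrt(4^2 + 21^2 - 2*4*21*cos(30-135)) = 22.3714

22.3714


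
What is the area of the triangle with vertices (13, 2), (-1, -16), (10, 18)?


Area = |x1(y2-y3) + x2(y3-y1) + x3(y1-y2)| / 2
= |13*(-16-18) + -1*(18-2) + 10*(2--16)| / 2
= 139

139


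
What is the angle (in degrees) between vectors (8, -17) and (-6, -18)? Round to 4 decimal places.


dot = 8*-6 + -17*-18 = 258
|u| = 18.7883, |v| = 18.9737
cos(angle) = 0.7237
angle = 43.6361 degrees

43.6361 degrees
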